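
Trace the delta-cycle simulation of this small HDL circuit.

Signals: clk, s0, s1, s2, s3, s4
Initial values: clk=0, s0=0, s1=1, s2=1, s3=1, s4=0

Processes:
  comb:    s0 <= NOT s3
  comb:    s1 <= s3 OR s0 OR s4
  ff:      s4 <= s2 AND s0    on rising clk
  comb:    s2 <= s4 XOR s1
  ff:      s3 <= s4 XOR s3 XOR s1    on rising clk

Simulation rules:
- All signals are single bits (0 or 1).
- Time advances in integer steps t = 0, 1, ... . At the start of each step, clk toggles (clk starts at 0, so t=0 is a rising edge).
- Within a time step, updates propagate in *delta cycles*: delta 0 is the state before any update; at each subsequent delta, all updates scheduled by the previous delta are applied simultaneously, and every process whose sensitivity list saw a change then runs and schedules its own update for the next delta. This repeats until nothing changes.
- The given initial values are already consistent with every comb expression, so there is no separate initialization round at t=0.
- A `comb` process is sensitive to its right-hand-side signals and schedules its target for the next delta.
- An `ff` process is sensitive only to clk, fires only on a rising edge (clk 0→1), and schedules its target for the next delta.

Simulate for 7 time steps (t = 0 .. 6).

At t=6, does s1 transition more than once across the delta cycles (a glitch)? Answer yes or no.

[bits: s0,s4,s3,s2,clk,s1]
t=0: Δ0=001101 Δ1=001111 Δ2=000111 Δ3=100110 Δ4=100011 Δ5=100111 | 5Δ
t=1: Δ0=100111 Δ1=100101 | 1Δ
t=2: Δ0=100101 Δ1=100111 Δ2=111111 Δ3=011011 | 3Δ
t=3: Δ0=011011 Δ1=011001 | 1Δ
t=4: Δ0=011001 Δ1=011011 Δ2=001011 Δ3=001111 | 3Δ
t=5: Δ0=001111 Δ1=001101 | 1Δ
t=6: Δ0=001101 Δ1=001111 Δ2=000111 Δ3=100110 Δ4=100011 Δ5=100111 | 5Δ

yes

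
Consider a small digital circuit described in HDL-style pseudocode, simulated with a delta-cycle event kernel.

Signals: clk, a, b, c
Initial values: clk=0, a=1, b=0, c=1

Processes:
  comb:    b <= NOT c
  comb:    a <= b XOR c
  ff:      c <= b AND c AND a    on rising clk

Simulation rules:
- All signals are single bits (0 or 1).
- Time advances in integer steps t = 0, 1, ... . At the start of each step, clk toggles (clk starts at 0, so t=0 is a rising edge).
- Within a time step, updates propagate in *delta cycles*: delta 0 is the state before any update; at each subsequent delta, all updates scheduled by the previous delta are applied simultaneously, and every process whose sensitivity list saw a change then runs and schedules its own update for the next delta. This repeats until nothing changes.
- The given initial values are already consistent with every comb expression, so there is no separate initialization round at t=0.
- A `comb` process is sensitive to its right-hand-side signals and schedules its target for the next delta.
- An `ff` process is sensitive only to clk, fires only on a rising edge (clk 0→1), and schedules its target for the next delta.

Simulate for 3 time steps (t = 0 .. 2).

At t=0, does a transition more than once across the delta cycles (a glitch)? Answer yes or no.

t0.Δ0 a=1 b=0 clk=0 c=1
t0.Δ1 a=1 b=0 clk=1 c=1
t0.Δ2 a=1 b=0 clk=1 c=0
t0.Δ3 a=0 b=1 clk=1 c=0
t0.Δ4 a=1 b=1 clk=1 c=0
t1.Δ0 a=1 b=1 clk=1 c=0
t1.Δ1 a=1 b=1 clk=0 c=0
t2.Δ0 a=1 b=1 clk=0 c=0
t2.Δ1 a=1 b=1 clk=1 c=0

yes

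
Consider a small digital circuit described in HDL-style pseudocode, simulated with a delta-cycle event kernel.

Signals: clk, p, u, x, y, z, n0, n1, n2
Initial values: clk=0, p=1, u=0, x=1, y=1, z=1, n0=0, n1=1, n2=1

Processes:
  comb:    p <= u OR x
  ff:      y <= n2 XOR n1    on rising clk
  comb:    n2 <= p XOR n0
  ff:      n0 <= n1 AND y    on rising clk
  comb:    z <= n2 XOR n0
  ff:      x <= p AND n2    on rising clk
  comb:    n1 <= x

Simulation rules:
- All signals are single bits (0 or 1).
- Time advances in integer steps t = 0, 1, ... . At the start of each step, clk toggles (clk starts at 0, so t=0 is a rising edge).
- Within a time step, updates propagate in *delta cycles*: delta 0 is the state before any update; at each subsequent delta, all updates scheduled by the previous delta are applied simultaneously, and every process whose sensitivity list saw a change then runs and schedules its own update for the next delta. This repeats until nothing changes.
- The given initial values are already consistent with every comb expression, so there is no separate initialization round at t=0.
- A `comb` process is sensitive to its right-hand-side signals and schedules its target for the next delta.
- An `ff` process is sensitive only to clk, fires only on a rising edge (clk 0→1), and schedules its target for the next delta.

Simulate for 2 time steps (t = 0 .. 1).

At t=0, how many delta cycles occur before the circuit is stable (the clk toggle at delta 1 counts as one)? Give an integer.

4

[bits: n0,p,z,clk,n2,x,y,u,n1]
t=0: Δ0=011011101 Δ1=011111101 Δ2=111111001 Δ3=110101001 Δ4=111101001 | 4Δ
t=1: Δ0=111101001 Δ1=111001001 | 1Δ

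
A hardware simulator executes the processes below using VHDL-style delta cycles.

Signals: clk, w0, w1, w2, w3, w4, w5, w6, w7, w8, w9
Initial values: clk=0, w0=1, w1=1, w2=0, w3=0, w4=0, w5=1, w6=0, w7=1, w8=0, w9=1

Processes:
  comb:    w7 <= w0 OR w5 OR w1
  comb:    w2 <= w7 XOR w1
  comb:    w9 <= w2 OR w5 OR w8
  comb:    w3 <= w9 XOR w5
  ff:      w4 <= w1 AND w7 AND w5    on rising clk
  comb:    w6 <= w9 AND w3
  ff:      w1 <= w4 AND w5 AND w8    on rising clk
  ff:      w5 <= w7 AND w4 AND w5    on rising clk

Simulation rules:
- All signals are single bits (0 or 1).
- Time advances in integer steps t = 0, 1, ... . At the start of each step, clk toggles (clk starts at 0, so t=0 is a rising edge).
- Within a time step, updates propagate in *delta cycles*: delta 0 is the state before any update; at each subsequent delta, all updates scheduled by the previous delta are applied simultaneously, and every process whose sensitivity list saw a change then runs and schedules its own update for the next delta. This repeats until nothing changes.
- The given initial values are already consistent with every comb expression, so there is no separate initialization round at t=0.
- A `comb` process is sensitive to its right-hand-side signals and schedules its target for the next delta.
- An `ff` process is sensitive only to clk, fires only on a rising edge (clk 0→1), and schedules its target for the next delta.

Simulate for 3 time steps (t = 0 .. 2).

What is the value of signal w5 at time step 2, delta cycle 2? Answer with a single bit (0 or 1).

0

t0.Δ0 w4=0 w9=1 w8=0 w0=1 w7=1 w1=1 w3=0 w6=0 clk=0 w2=0 w5=1
t0.Δ1 w4=0 w9=1 w8=0 w0=1 w7=1 w1=1 w3=0 w6=0 clk=1 w2=0 w5=1
t0.Δ2 w4=1 w9=1 w8=0 w0=1 w7=1 w1=0 w3=0 w6=0 clk=1 w2=0 w5=0
t0.Δ3 w4=1 w9=0 w8=0 w0=1 w7=1 w1=0 w3=1 w6=0 clk=1 w2=1 w5=0
t0.Δ4 w4=1 w9=1 w8=0 w0=1 w7=1 w1=0 w3=0 w6=0 clk=1 w2=1 w5=0
t0.Δ5 w4=1 w9=1 w8=0 w0=1 w7=1 w1=0 w3=1 w6=0 clk=1 w2=1 w5=0
t0.Δ6 w4=1 w9=1 w8=0 w0=1 w7=1 w1=0 w3=1 w6=1 clk=1 w2=1 w5=0
t1.Δ0 w4=1 w9=1 w8=0 w0=1 w7=1 w1=0 w3=1 w6=1 clk=1 w2=1 w5=0
t1.Δ1 w4=1 w9=1 w8=0 w0=1 w7=1 w1=0 w3=1 w6=1 clk=0 w2=1 w5=0
t2.Δ0 w4=1 w9=1 w8=0 w0=1 w7=1 w1=0 w3=1 w6=1 clk=0 w2=1 w5=0
t2.Δ1 w4=1 w9=1 w8=0 w0=1 w7=1 w1=0 w3=1 w6=1 clk=1 w2=1 w5=0
t2.Δ2 w4=0 w9=1 w8=0 w0=1 w7=1 w1=0 w3=1 w6=1 clk=1 w2=1 w5=0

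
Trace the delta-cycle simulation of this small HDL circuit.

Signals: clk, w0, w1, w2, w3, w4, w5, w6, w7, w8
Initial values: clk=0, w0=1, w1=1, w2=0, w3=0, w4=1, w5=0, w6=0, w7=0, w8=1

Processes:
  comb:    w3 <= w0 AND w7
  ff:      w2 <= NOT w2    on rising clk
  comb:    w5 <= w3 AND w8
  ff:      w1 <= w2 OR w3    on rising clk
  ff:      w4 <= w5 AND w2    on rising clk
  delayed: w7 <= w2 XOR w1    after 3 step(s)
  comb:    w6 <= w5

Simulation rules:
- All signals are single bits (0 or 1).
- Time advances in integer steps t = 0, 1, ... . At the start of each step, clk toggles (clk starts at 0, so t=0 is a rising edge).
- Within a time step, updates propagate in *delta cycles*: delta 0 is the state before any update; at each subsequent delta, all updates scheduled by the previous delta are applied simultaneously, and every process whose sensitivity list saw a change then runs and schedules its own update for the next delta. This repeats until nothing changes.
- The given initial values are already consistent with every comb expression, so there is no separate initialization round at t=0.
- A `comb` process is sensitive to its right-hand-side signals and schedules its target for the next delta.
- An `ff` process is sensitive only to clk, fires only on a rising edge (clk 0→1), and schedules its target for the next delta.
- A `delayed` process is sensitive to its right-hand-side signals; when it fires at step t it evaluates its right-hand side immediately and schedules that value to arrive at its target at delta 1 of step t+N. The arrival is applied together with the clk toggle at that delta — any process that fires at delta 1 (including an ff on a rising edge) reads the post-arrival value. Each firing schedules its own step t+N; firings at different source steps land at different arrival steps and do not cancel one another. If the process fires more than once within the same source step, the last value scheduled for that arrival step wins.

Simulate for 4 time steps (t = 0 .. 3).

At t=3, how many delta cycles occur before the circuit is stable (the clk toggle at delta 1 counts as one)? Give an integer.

4

[bits: w5,w8,w4,w3,w1,w7,w2,w6,w0,clk]
t=0: Δ0=0110100010 Δ1=0110100011 Δ2=0100001011 | 2Δ
t=1: Δ0=0100001011 Δ1=0100001010 | 1Δ
t=2: Δ0=0100001010 Δ1=0100001011 Δ2=0100100011 | 2Δ
t=3: Δ0=0100100011 Δ1=0100110010 Δ2=0101110010 Δ3=1101110010 Δ4=1101110110 | 4Δ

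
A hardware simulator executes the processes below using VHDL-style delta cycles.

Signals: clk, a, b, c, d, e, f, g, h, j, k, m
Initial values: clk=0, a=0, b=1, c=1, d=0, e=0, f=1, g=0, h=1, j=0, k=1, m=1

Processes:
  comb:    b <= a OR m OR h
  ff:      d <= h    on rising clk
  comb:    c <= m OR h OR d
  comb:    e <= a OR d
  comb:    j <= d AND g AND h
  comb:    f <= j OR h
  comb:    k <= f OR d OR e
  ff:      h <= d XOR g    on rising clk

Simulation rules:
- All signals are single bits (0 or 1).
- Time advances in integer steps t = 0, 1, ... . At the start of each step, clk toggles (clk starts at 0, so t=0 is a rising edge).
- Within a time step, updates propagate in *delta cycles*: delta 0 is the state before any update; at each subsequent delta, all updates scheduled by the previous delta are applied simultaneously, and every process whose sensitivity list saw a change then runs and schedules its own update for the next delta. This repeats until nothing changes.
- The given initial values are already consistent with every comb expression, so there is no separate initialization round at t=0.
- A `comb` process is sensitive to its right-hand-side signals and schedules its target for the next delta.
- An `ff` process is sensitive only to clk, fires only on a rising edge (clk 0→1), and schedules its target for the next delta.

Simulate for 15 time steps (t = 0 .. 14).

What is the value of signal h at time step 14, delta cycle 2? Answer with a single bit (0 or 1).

t0.Δ0 d=0 g=0 f=1 m=1 a=0 c=1 h=1 b=1 j=0 clk=0 k=1 e=0
t0.Δ1 d=0 g=0 f=1 m=1 a=0 c=1 h=1 b=1 j=0 clk=1 k=1 e=0
t0.Δ2 d=1 g=0 f=1 m=1 a=0 c=1 h=0 b=1 j=0 clk=1 k=1 e=0
t0.Δ3 d=1 g=0 f=0 m=1 a=0 c=1 h=0 b=1 j=0 clk=1 k=1 e=1
t1.Δ0 d=1 g=0 f=0 m=1 a=0 c=1 h=0 b=1 j=0 clk=1 k=1 e=1
t1.Δ1 d=1 g=0 f=0 m=1 a=0 c=1 h=0 b=1 j=0 clk=0 k=1 e=1
t2.Δ0 d=1 g=0 f=0 m=1 a=0 c=1 h=0 b=1 j=0 clk=0 k=1 e=1
t2.Δ1 d=1 g=0 f=0 m=1 a=0 c=1 h=0 b=1 j=0 clk=1 k=1 e=1
t2.Δ2 d=0 g=0 f=0 m=1 a=0 c=1 h=1 b=1 j=0 clk=1 k=1 e=1
t2.Δ3 d=0 g=0 f=1 m=1 a=0 c=1 h=1 b=1 j=0 clk=1 k=1 e=0
t3.Δ0 d=0 g=0 f=1 m=1 a=0 c=1 h=1 b=1 j=0 clk=1 k=1 e=0
t3.Δ1 d=0 g=0 f=1 m=1 a=0 c=1 h=1 b=1 j=0 clk=0 k=1 e=0
t4.Δ0 d=0 g=0 f=1 m=1 a=0 c=1 h=1 b=1 j=0 clk=0 k=1 e=0
t4.Δ1 d=0 g=0 f=1 m=1 a=0 c=1 h=1 b=1 j=0 clk=1 k=1 e=0
t4.Δ2 d=1 g=0 f=1 m=1 a=0 c=1 h=0 b=1 j=0 clk=1 k=1 e=0
t4.Δ3 d=1 g=0 f=0 m=1 a=0 c=1 h=0 b=1 j=0 clk=1 k=1 e=1
t5.Δ0 d=1 g=0 f=0 m=1 a=0 c=1 h=0 b=1 j=0 clk=1 k=1 e=1
t5.Δ1 d=1 g=0 f=0 m=1 a=0 c=1 h=0 b=1 j=0 clk=0 k=1 e=1
t6.Δ0 d=1 g=0 f=0 m=1 a=0 c=1 h=0 b=1 j=0 clk=0 k=1 e=1
t6.Δ1 d=1 g=0 f=0 m=1 a=0 c=1 h=0 b=1 j=0 clk=1 k=1 e=1
t6.Δ2 d=0 g=0 f=0 m=1 a=0 c=1 h=1 b=1 j=0 clk=1 k=1 e=1
t6.Δ3 d=0 g=0 f=1 m=1 a=0 c=1 h=1 b=1 j=0 clk=1 k=1 e=0
t7.Δ0 d=0 g=0 f=1 m=1 a=0 c=1 h=1 b=1 j=0 clk=1 k=1 e=0
t7.Δ1 d=0 g=0 f=1 m=1 a=0 c=1 h=1 b=1 j=0 clk=0 k=1 e=0
t8.Δ0 d=0 g=0 f=1 m=1 a=0 c=1 h=1 b=1 j=0 clk=0 k=1 e=0
t8.Δ1 d=0 g=0 f=1 m=1 a=0 c=1 h=1 b=1 j=0 clk=1 k=1 e=0
t8.Δ2 d=1 g=0 f=1 m=1 a=0 c=1 h=0 b=1 j=0 clk=1 k=1 e=0
t8.Δ3 d=1 g=0 f=0 m=1 a=0 c=1 h=0 b=1 j=0 clk=1 k=1 e=1
t9.Δ0 d=1 g=0 f=0 m=1 a=0 c=1 h=0 b=1 j=0 clk=1 k=1 e=1
t9.Δ1 d=1 g=0 f=0 m=1 a=0 c=1 h=0 b=1 j=0 clk=0 k=1 e=1
t10.Δ0 d=1 g=0 f=0 m=1 a=0 c=1 h=0 b=1 j=0 clk=0 k=1 e=1
t10.Δ1 d=1 g=0 f=0 m=1 a=0 c=1 h=0 b=1 j=0 clk=1 k=1 e=1
t10.Δ2 d=0 g=0 f=0 m=1 a=0 c=1 h=1 b=1 j=0 clk=1 k=1 e=1
t10.Δ3 d=0 g=0 f=1 m=1 a=0 c=1 h=1 b=1 j=0 clk=1 k=1 e=0
t11.Δ0 d=0 g=0 f=1 m=1 a=0 c=1 h=1 b=1 j=0 clk=1 k=1 e=0
t11.Δ1 d=0 g=0 f=1 m=1 a=0 c=1 h=1 b=1 j=0 clk=0 k=1 e=0
t12.Δ0 d=0 g=0 f=1 m=1 a=0 c=1 h=1 b=1 j=0 clk=0 k=1 e=0
t12.Δ1 d=0 g=0 f=1 m=1 a=0 c=1 h=1 b=1 j=0 clk=1 k=1 e=0
t12.Δ2 d=1 g=0 f=1 m=1 a=0 c=1 h=0 b=1 j=0 clk=1 k=1 e=0
t12.Δ3 d=1 g=0 f=0 m=1 a=0 c=1 h=0 b=1 j=0 clk=1 k=1 e=1
t13.Δ0 d=1 g=0 f=0 m=1 a=0 c=1 h=0 b=1 j=0 clk=1 k=1 e=1
t13.Δ1 d=1 g=0 f=0 m=1 a=0 c=1 h=0 b=1 j=0 clk=0 k=1 e=1
t14.Δ0 d=1 g=0 f=0 m=1 a=0 c=1 h=0 b=1 j=0 clk=0 k=1 e=1
t14.Δ1 d=1 g=0 f=0 m=1 a=0 c=1 h=0 b=1 j=0 clk=1 k=1 e=1
t14.Δ2 d=0 g=0 f=0 m=1 a=0 c=1 h=1 b=1 j=0 clk=1 k=1 e=1
t14.Δ3 d=0 g=0 f=1 m=1 a=0 c=1 h=1 b=1 j=0 clk=1 k=1 e=0

1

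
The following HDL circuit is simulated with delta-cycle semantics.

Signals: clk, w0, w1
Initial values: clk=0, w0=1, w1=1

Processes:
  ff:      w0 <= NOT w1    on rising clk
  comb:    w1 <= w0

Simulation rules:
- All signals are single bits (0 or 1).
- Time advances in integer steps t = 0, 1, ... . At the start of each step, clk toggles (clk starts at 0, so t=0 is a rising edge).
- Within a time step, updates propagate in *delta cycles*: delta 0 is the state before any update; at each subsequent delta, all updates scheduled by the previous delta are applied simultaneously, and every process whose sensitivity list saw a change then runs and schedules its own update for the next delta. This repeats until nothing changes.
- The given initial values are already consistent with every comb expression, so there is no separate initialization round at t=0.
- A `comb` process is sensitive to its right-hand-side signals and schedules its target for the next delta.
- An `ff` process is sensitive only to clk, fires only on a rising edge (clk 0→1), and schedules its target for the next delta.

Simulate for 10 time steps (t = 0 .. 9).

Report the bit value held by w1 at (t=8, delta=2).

t=0 Δ0: w1=1 w0=1 clk=0
  Δ1: clk:0→1
  Δ2: w0:1→0
  Δ3: w1:1→0
  (3Δ to stable)
t=1 Δ0: w1=0 w0=0 clk=1
  Δ1: clk:1→0
  (1Δ to stable)
t=2 Δ0: w1=0 w0=0 clk=0
  Δ1: clk:0→1
  Δ2: w0:0→1
  Δ3: w1:0→1
  (3Δ to stable)
t=3 Δ0: w1=1 w0=1 clk=1
  Δ1: clk:1→0
  (1Δ to stable)
t=4 Δ0: w1=1 w0=1 clk=0
  Δ1: clk:0→1
  Δ2: w0:1→0
  Δ3: w1:1→0
  (3Δ to stable)
t=5 Δ0: w1=0 w0=0 clk=1
  Δ1: clk:1→0
  (1Δ to stable)
t=6 Δ0: w1=0 w0=0 clk=0
  Δ1: clk:0→1
  Δ2: w0:0→1
  Δ3: w1:0→1
  (3Δ to stable)
t=7 Δ0: w1=1 w0=1 clk=1
  Δ1: clk:1→0
  (1Δ to stable)
t=8 Δ0: w1=1 w0=1 clk=0
  Δ1: clk:0→1
  Δ2: w0:1→0
  Δ3: w1:1→0
  (3Δ to stable)
t=9 Δ0: w1=0 w0=0 clk=1
  Δ1: clk:1→0
  (1Δ to stable)

1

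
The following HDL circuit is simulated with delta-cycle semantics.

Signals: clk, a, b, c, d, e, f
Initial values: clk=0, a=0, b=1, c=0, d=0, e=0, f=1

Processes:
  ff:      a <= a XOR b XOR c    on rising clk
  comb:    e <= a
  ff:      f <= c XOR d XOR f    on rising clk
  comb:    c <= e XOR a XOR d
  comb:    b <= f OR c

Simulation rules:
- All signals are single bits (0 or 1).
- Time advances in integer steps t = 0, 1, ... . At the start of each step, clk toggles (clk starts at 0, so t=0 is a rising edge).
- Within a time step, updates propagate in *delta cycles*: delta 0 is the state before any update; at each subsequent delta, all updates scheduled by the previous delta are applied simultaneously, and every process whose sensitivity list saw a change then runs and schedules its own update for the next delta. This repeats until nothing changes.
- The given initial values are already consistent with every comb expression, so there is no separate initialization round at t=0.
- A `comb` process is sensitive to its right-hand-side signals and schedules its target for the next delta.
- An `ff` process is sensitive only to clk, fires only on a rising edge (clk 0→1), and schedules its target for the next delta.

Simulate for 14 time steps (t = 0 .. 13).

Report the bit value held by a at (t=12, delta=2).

t=0 Δ0: d=0 e=0 b=1 a=0 clk=0 f=1 c=0
  Δ1: clk:0→1
  Δ2: a:0→1
  Δ3: e:0→1, c:0→1
  Δ4: c:1→0
  (4Δ to stable)
t=1 Δ0: d=0 e=1 b=1 a=1 clk=1 f=1 c=0
  Δ1: clk:1→0
  (1Δ to stable)
t=2 Δ0: d=0 e=1 b=1 a=1 clk=0 f=1 c=0
  Δ1: clk:0→1
  Δ2: a:1→0
  Δ3: e:1→0, c:0→1
  Δ4: c:1→0
  (4Δ to stable)
t=3 Δ0: d=0 e=0 b=1 a=0 clk=1 f=1 c=0
  Δ1: clk:1→0
  (1Δ to stable)
t=4 Δ0: d=0 e=0 b=1 a=0 clk=0 f=1 c=0
  Δ1: clk:0→1
  Δ2: a:0→1
  Δ3: e:0→1, c:0→1
  Δ4: c:1→0
  (4Δ to stable)
t=5 Δ0: d=0 e=1 b=1 a=1 clk=1 f=1 c=0
  Δ1: clk:1→0
  (1Δ to stable)
t=6 Δ0: d=0 e=1 b=1 a=1 clk=0 f=1 c=0
  Δ1: clk:0→1
  Δ2: a:1→0
  Δ3: e:1→0, c:0→1
  Δ4: c:1→0
  (4Δ to stable)
t=7 Δ0: d=0 e=0 b=1 a=0 clk=1 f=1 c=0
  Δ1: clk:1→0
  (1Δ to stable)
t=8 Δ0: d=0 e=0 b=1 a=0 clk=0 f=1 c=0
  Δ1: clk:0→1
  Δ2: a:0→1
  Δ3: e:0→1, c:0→1
  Δ4: c:1→0
  (4Δ to stable)
t=9 Δ0: d=0 e=1 b=1 a=1 clk=1 f=1 c=0
  Δ1: clk:1→0
  (1Δ to stable)
t=10 Δ0: d=0 e=1 b=1 a=1 clk=0 f=1 c=0
  Δ1: clk:0→1
  Δ2: a:1→0
  Δ3: e:1→0, c:0→1
  Δ4: c:1→0
  (4Δ to stable)
t=11 Δ0: d=0 e=0 b=1 a=0 clk=1 f=1 c=0
  Δ1: clk:1→0
  (1Δ to stable)
t=12 Δ0: d=0 e=0 b=1 a=0 clk=0 f=1 c=0
  Δ1: clk:0→1
  Δ2: a:0→1
  Δ3: e:0→1, c:0→1
  Δ4: c:1→0
  (4Δ to stable)
t=13 Δ0: d=0 e=1 b=1 a=1 clk=1 f=1 c=0
  Δ1: clk:1→0
  (1Δ to stable)

1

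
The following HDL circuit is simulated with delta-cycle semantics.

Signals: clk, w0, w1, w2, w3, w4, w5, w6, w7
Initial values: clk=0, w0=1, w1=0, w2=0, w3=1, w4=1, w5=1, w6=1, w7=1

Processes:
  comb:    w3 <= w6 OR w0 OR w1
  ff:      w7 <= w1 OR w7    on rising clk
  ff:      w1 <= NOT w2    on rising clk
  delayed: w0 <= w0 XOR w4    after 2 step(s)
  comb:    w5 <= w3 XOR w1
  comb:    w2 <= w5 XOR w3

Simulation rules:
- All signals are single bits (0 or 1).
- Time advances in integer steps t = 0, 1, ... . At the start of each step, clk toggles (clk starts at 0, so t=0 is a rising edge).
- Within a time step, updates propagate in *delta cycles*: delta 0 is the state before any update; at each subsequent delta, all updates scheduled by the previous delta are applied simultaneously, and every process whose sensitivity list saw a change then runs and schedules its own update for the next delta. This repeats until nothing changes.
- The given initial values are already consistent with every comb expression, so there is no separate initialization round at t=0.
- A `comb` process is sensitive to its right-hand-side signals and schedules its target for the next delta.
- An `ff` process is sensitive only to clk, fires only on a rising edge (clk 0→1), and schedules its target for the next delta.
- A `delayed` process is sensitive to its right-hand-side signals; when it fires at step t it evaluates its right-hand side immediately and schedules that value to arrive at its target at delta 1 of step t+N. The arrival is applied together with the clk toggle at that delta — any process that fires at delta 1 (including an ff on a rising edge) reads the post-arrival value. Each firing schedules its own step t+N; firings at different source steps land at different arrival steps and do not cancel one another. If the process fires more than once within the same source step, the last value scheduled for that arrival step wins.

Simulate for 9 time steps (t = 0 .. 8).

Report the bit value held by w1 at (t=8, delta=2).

1

t0.Δ0 w1=0 w4=1 w3=1 w2=0 w6=1 w0=1 clk=0 w5=1 w7=1
t0.Δ1 w1=0 w4=1 w3=1 w2=0 w6=1 w0=1 clk=1 w5=1 w7=1
t0.Δ2 w1=1 w4=1 w3=1 w2=0 w6=1 w0=1 clk=1 w5=1 w7=1
t0.Δ3 w1=1 w4=1 w3=1 w2=0 w6=1 w0=1 clk=1 w5=0 w7=1
t0.Δ4 w1=1 w4=1 w3=1 w2=1 w6=1 w0=1 clk=1 w5=0 w7=1
t1.Δ0 w1=1 w4=1 w3=1 w2=1 w6=1 w0=1 clk=1 w5=0 w7=1
t1.Δ1 w1=1 w4=1 w3=1 w2=1 w6=1 w0=1 clk=0 w5=0 w7=1
t2.Δ0 w1=1 w4=1 w3=1 w2=1 w6=1 w0=1 clk=0 w5=0 w7=1
t2.Δ1 w1=1 w4=1 w3=1 w2=1 w6=1 w0=1 clk=1 w5=0 w7=1
t2.Δ2 w1=0 w4=1 w3=1 w2=1 w6=1 w0=1 clk=1 w5=0 w7=1
t2.Δ3 w1=0 w4=1 w3=1 w2=1 w6=1 w0=1 clk=1 w5=1 w7=1
t2.Δ4 w1=0 w4=1 w3=1 w2=0 w6=1 w0=1 clk=1 w5=1 w7=1
t3.Δ0 w1=0 w4=1 w3=1 w2=0 w6=1 w0=1 clk=1 w5=1 w7=1
t3.Δ1 w1=0 w4=1 w3=1 w2=0 w6=1 w0=1 clk=0 w5=1 w7=1
t4.Δ0 w1=0 w4=1 w3=1 w2=0 w6=1 w0=1 clk=0 w5=1 w7=1
t4.Δ1 w1=0 w4=1 w3=1 w2=0 w6=1 w0=1 clk=1 w5=1 w7=1
t4.Δ2 w1=1 w4=1 w3=1 w2=0 w6=1 w0=1 clk=1 w5=1 w7=1
t4.Δ3 w1=1 w4=1 w3=1 w2=0 w6=1 w0=1 clk=1 w5=0 w7=1
t4.Δ4 w1=1 w4=1 w3=1 w2=1 w6=1 w0=1 clk=1 w5=0 w7=1
t5.Δ0 w1=1 w4=1 w3=1 w2=1 w6=1 w0=1 clk=1 w5=0 w7=1
t5.Δ1 w1=1 w4=1 w3=1 w2=1 w6=1 w0=1 clk=0 w5=0 w7=1
t6.Δ0 w1=1 w4=1 w3=1 w2=1 w6=1 w0=1 clk=0 w5=0 w7=1
t6.Δ1 w1=1 w4=1 w3=1 w2=1 w6=1 w0=1 clk=1 w5=0 w7=1
t6.Δ2 w1=0 w4=1 w3=1 w2=1 w6=1 w0=1 clk=1 w5=0 w7=1
t6.Δ3 w1=0 w4=1 w3=1 w2=1 w6=1 w0=1 clk=1 w5=1 w7=1
t6.Δ4 w1=0 w4=1 w3=1 w2=0 w6=1 w0=1 clk=1 w5=1 w7=1
t7.Δ0 w1=0 w4=1 w3=1 w2=0 w6=1 w0=1 clk=1 w5=1 w7=1
t7.Δ1 w1=0 w4=1 w3=1 w2=0 w6=1 w0=1 clk=0 w5=1 w7=1
t8.Δ0 w1=0 w4=1 w3=1 w2=0 w6=1 w0=1 clk=0 w5=1 w7=1
t8.Δ1 w1=0 w4=1 w3=1 w2=0 w6=1 w0=1 clk=1 w5=1 w7=1
t8.Δ2 w1=1 w4=1 w3=1 w2=0 w6=1 w0=1 clk=1 w5=1 w7=1
t8.Δ3 w1=1 w4=1 w3=1 w2=0 w6=1 w0=1 clk=1 w5=0 w7=1
t8.Δ4 w1=1 w4=1 w3=1 w2=1 w6=1 w0=1 clk=1 w5=0 w7=1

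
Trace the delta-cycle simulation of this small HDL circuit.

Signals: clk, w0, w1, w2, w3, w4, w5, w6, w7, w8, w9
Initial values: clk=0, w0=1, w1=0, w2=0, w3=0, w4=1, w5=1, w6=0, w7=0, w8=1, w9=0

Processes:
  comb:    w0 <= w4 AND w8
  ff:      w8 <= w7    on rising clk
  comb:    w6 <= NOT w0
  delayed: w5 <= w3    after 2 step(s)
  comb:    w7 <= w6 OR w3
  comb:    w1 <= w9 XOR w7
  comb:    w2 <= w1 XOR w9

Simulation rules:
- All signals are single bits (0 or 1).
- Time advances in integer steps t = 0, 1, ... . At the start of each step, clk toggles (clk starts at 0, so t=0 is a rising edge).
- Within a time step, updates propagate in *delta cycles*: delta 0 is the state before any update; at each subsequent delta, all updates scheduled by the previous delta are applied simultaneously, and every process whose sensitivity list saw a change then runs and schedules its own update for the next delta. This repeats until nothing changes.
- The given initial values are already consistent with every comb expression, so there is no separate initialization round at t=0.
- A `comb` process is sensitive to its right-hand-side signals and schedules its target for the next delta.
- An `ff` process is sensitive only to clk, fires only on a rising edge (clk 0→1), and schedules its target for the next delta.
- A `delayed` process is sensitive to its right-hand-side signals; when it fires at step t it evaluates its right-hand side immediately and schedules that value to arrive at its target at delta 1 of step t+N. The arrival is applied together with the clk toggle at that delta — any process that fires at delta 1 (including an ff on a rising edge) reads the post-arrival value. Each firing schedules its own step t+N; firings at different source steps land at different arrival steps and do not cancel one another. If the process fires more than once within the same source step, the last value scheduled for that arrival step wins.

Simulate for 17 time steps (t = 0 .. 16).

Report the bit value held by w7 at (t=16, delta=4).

t0.Δ0 w4=1 w9=0 w5=1 w1=0 w0=1 w3=0 w7=0 w6=0 clk=0 w2=0 w8=1
t0.Δ1 w4=1 w9=0 w5=1 w1=0 w0=1 w3=0 w7=0 w6=0 clk=1 w2=0 w8=1
t0.Δ2 w4=1 w9=0 w5=1 w1=0 w0=1 w3=0 w7=0 w6=0 clk=1 w2=0 w8=0
t0.Δ3 w4=1 w9=0 w5=1 w1=0 w0=0 w3=0 w7=0 w6=0 clk=1 w2=0 w8=0
t0.Δ4 w4=1 w9=0 w5=1 w1=0 w0=0 w3=0 w7=0 w6=1 clk=1 w2=0 w8=0
t0.Δ5 w4=1 w9=0 w5=1 w1=0 w0=0 w3=0 w7=1 w6=1 clk=1 w2=0 w8=0
t0.Δ6 w4=1 w9=0 w5=1 w1=1 w0=0 w3=0 w7=1 w6=1 clk=1 w2=0 w8=0
t0.Δ7 w4=1 w9=0 w5=1 w1=1 w0=0 w3=0 w7=1 w6=1 clk=1 w2=1 w8=0
t1.Δ0 w4=1 w9=0 w5=1 w1=1 w0=0 w3=0 w7=1 w6=1 clk=1 w2=1 w8=0
t1.Δ1 w4=1 w9=0 w5=1 w1=1 w0=0 w3=0 w7=1 w6=1 clk=0 w2=1 w8=0
t2.Δ0 w4=1 w9=0 w5=1 w1=1 w0=0 w3=0 w7=1 w6=1 clk=0 w2=1 w8=0
t2.Δ1 w4=1 w9=0 w5=1 w1=1 w0=0 w3=0 w7=1 w6=1 clk=1 w2=1 w8=0
t2.Δ2 w4=1 w9=0 w5=1 w1=1 w0=0 w3=0 w7=1 w6=1 clk=1 w2=1 w8=1
t2.Δ3 w4=1 w9=0 w5=1 w1=1 w0=1 w3=0 w7=1 w6=1 clk=1 w2=1 w8=1
t2.Δ4 w4=1 w9=0 w5=1 w1=1 w0=1 w3=0 w7=1 w6=0 clk=1 w2=1 w8=1
t2.Δ5 w4=1 w9=0 w5=1 w1=1 w0=1 w3=0 w7=0 w6=0 clk=1 w2=1 w8=1
t2.Δ6 w4=1 w9=0 w5=1 w1=0 w0=1 w3=0 w7=0 w6=0 clk=1 w2=1 w8=1
t2.Δ7 w4=1 w9=0 w5=1 w1=0 w0=1 w3=0 w7=0 w6=0 clk=1 w2=0 w8=1
t3.Δ0 w4=1 w9=0 w5=1 w1=0 w0=1 w3=0 w7=0 w6=0 clk=1 w2=0 w8=1
t3.Δ1 w4=1 w9=0 w5=1 w1=0 w0=1 w3=0 w7=0 w6=0 clk=0 w2=0 w8=1
t4.Δ0 w4=1 w9=0 w5=1 w1=0 w0=1 w3=0 w7=0 w6=0 clk=0 w2=0 w8=1
t4.Δ1 w4=1 w9=0 w5=1 w1=0 w0=1 w3=0 w7=0 w6=0 clk=1 w2=0 w8=1
t4.Δ2 w4=1 w9=0 w5=1 w1=0 w0=1 w3=0 w7=0 w6=0 clk=1 w2=0 w8=0
t4.Δ3 w4=1 w9=0 w5=1 w1=0 w0=0 w3=0 w7=0 w6=0 clk=1 w2=0 w8=0
t4.Δ4 w4=1 w9=0 w5=1 w1=0 w0=0 w3=0 w7=0 w6=1 clk=1 w2=0 w8=0
t4.Δ5 w4=1 w9=0 w5=1 w1=0 w0=0 w3=0 w7=1 w6=1 clk=1 w2=0 w8=0
t4.Δ6 w4=1 w9=0 w5=1 w1=1 w0=0 w3=0 w7=1 w6=1 clk=1 w2=0 w8=0
t4.Δ7 w4=1 w9=0 w5=1 w1=1 w0=0 w3=0 w7=1 w6=1 clk=1 w2=1 w8=0
t5.Δ0 w4=1 w9=0 w5=1 w1=1 w0=0 w3=0 w7=1 w6=1 clk=1 w2=1 w8=0
t5.Δ1 w4=1 w9=0 w5=1 w1=1 w0=0 w3=0 w7=1 w6=1 clk=0 w2=1 w8=0
t6.Δ0 w4=1 w9=0 w5=1 w1=1 w0=0 w3=0 w7=1 w6=1 clk=0 w2=1 w8=0
t6.Δ1 w4=1 w9=0 w5=1 w1=1 w0=0 w3=0 w7=1 w6=1 clk=1 w2=1 w8=0
t6.Δ2 w4=1 w9=0 w5=1 w1=1 w0=0 w3=0 w7=1 w6=1 clk=1 w2=1 w8=1
t6.Δ3 w4=1 w9=0 w5=1 w1=1 w0=1 w3=0 w7=1 w6=1 clk=1 w2=1 w8=1
t6.Δ4 w4=1 w9=0 w5=1 w1=1 w0=1 w3=0 w7=1 w6=0 clk=1 w2=1 w8=1
t6.Δ5 w4=1 w9=0 w5=1 w1=1 w0=1 w3=0 w7=0 w6=0 clk=1 w2=1 w8=1
t6.Δ6 w4=1 w9=0 w5=1 w1=0 w0=1 w3=0 w7=0 w6=0 clk=1 w2=1 w8=1
t6.Δ7 w4=1 w9=0 w5=1 w1=0 w0=1 w3=0 w7=0 w6=0 clk=1 w2=0 w8=1
t7.Δ0 w4=1 w9=0 w5=1 w1=0 w0=1 w3=0 w7=0 w6=0 clk=1 w2=0 w8=1
t7.Δ1 w4=1 w9=0 w5=1 w1=0 w0=1 w3=0 w7=0 w6=0 clk=0 w2=0 w8=1
t8.Δ0 w4=1 w9=0 w5=1 w1=0 w0=1 w3=0 w7=0 w6=0 clk=0 w2=0 w8=1
t8.Δ1 w4=1 w9=0 w5=1 w1=0 w0=1 w3=0 w7=0 w6=0 clk=1 w2=0 w8=1
t8.Δ2 w4=1 w9=0 w5=1 w1=0 w0=1 w3=0 w7=0 w6=0 clk=1 w2=0 w8=0
t8.Δ3 w4=1 w9=0 w5=1 w1=0 w0=0 w3=0 w7=0 w6=0 clk=1 w2=0 w8=0
t8.Δ4 w4=1 w9=0 w5=1 w1=0 w0=0 w3=0 w7=0 w6=1 clk=1 w2=0 w8=0
t8.Δ5 w4=1 w9=0 w5=1 w1=0 w0=0 w3=0 w7=1 w6=1 clk=1 w2=0 w8=0
t8.Δ6 w4=1 w9=0 w5=1 w1=1 w0=0 w3=0 w7=1 w6=1 clk=1 w2=0 w8=0
t8.Δ7 w4=1 w9=0 w5=1 w1=1 w0=0 w3=0 w7=1 w6=1 clk=1 w2=1 w8=0
t9.Δ0 w4=1 w9=0 w5=1 w1=1 w0=0 w3=0 w7=1 w6=1 clk=1 w2=1 w8=0
t9.Δ1 w4=1 w9=0 w5=1 w1=1 w0=0 w3=0 w7=1 w6=1 clk=0 w2=1 w8=0
t10.Δ0 w4=1 w9=0 w5=1 w1=1 w0=0 w3=0 w7=1 w6=1 clk=0 w2=1 w8=0
t10.Δ1 w4=1 w9=0 w5=1 w1=1 w0=0 w3=0 w7=1 w6=1 clk=1 w2=1 w8=0
t10.Δ2 w4=1 w9=0 w5=1 w1=1 w0=0 w3=0 w7=1 w6=1 clk=1 w2=1 w8=1
t10.Δ3 w4=1 w9=0 w5=1 w1=1 w0=1 w3=0 w7=1 w6=1 clk=1 w2=1 w8=1
t10.Δ4 w4=1 w9=0 w5=1 w1=1 w0=1 w3=0 w7=1 w6=0 clk=1 w2=1 w8=1
t10.Δ5 w4=1 w9=0 w5=1 w1=1 w0=1 w3=0 w7=0 w6=0 clk=1 w2=1 w8=1
t10.Δ6 w4=1 w9=0 w5=1 w1=0 w0=1 w3=0 w7=0 w6=0 clk=1 w2=1 w8=1
t10.Δ7 w4=1 w9=0 w5=1 w1=0 w0=1 w3=0 w7=0 w6=0 clk=1 w2=0 w8=1
t11.Δ0 w4=1 w9=0 w5=1 w1=0 w0=1 w3=0 w7=0 w6=0 clk=1 w2=0 w8=1
t11.Δ1 w4=1 w9=0 w5=1 w1=0 w0=1 w3=0 w7=0 w6=0 clk=0 w2=0 w8=1
t12.Δ0 w4=1 w9=0 w5=1 w1=0 w0=1 w3=0 w7=0 w6=0 clk=0 w2=0 w8=1
t12.Δ1 w4=1 w9=0 w5=1 w1=0 w0=1 w3=0 w7=0 w6=0 clk=1 w2=0 w8=1
t12.Δ2 w4=1 w9=0 w5=1 w1=0 w0=1 w3=0 w7=0 w6=0 clk=1 w2=0 w8=0
t12.Δ3 w4=1 w9=0 w5=1 w1=0 w0=0 w3=0 w7=0 w6=0 clk=1 w2=0 w8=0
t12.Δ4 w4=1 w9=0 w5=1 w1=0 w0=0 w3=0 w7=0 w6=1 clk=1 w2=0 w8=0
t12.Δ5 w4=1 w9=0 w5=1 w1=0 w0=0 w3=0 w7=1 w6=1 clk=1 w2=0 w8=0
t12.Δ6 w4=1 w9=0 w5=1 w1=1 w0=0 w3=0 w7=1 w6=1 clk=1 w2=0 w8=0
t12.Δ7 w4=1 w9=0 w5=1 w1=1 w0=0 w3=0 w7=1 w6=1 clk=1 w2=1 w8=0
t13.Δ0 w4=1 w9=0 w5=1 w1=1 w0=0 w3=0 w7=1 w6=1 clk=1 w2=1 w8=0
t13.Δ1 w4=1 w9=0 w5=1 w1=1 w0=0 w3=0 w7=1 w6=1 clk=0 w2=1 w8=0
t14.Δ0 w4=1 w9=0 w5=1 w1=1 w0=0 w3=0 w7=1 w6=1 clk=0 w2=1 w8=0
t14.Δ1 w4=1 w9=0 w5=1 w1=1 w0=0 w3=0 w7=1 w6=1 clk=1 w2=1 w8=0
t14.Δ2 w4=1 w9=0 w5=1 w1=1 w0=0 w3=0 w7=1 w6=1 clk=1 w2=1 w8=1
t14.Δ3 w4=1 w9=0 w5=1 w1=1 w0=1 w3=0 w7=1 w6=1 clk=1 w2=1 w8=1
t14.Δ4 w4=1 w9=0 w5=1 w1=1 w0=1 w3=0 w7=1 w6=0 clk=1 w2=1 w8=1
t14.Δ5 w4=1 w9=0 w5=1 w1=1 w0=1 w3=0 w7=0 w6=0 clk=1 w2=1 w8=1
t14.Δ6 w4=1 w9=0 w5=1 w1=0 w0=1 w3=0 w7=0 w6=0 clk=1 w2=1 w8=1
t14.Δ7 w4=1 w9=0 w5=1 w1=0 w0=1 w3=0 w7=0 w6=0 clk=1 w2=0 w8=1
t15.Δ0 w4=1 w9=0 w5=1 w1=0 w0=1 w3=0 w7=0 w6=0 clk=1 w2=0 w8=1
t15.Δ1 w4=1 w9=0 w5=1 w1=0 w0=1 w3=0 w7=0 w6=0 clk=0 w2=0 w8=1
t16.Δ0 w4=1 w9=0 w5=1 w1=0 w0=1 w3=0 w7=0 w6=0 clk=0 w2=0 w8=1
t16.Δ1 w4=1 w9=0 w5=1 w1=0 w0=1 w3=0 w7=0 w6=0 clk=1 w2=0 w8=1
t16.Δ2 w4=1 w9=0 w5=1 w1=0 w0=1 w3=0 w7=0 w6=0 clk=1 w2=0 w8=0
t16.Δ3 w4=1 w9=0 w5=1 w1=0 w0=0 w3=0 w7=0 w6=0 clk=1 w2=0 w8=0
t16.Δ4 w4=1 w9=0 w5=1 w1=0 w0=0 w3=0 w7=0 w6=1 clk=1 w2=0 w8=0
t16.Δ5 w4=1 w9=0 w5=1 w1=0 w0=0 w3=0 w7=1 w6=1 clk=1 w2=0 w8=0
t16.Δ6 w4=1 w9=0 w5=1 w1=1 w0=0 w3=0 w7=1 w6=1 clk=1 w2=0 w8=0
t16.Δ7 w4=1 w9=0 w5=1 w1=1 w0=0 w3=0 w7=1 w6=1 clk=1 w2=1 w8=0

0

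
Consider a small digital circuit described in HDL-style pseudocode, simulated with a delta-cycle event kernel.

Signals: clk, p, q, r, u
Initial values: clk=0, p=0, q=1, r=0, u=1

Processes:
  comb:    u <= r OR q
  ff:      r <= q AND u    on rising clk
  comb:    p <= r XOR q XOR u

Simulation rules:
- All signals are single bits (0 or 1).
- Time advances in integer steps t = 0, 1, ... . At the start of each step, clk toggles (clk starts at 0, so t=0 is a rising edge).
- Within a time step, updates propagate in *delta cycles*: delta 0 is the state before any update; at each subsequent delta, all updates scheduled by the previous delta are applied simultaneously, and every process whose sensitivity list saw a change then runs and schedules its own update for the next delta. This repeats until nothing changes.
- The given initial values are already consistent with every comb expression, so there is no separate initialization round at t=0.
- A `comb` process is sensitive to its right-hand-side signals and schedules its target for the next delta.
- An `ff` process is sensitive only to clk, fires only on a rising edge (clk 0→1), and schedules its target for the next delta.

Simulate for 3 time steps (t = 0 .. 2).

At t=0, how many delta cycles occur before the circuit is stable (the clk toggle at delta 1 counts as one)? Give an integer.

t0.Δ0 p=0 clk=0 r=0 q=1 u=1
t0.Δ1 p=0 clk=1 r=0 q=1 u=1
t0.Δ2 p=0 clk=1 r=1 q=1 u=1
t0.Δ3 p=1 clk=1 r=1 q=1 u=1
t1.Δ0 p=1 clk=1 r=1 q=1 u=1
t1.Δ1 p=1 clk=0 r=1 q=1 u=1
t2.Δ0 p=1 clk=0 r=1 q=1 u=1
t2.Δ1 p=1 clk=1 r=1 q=1 u=1

3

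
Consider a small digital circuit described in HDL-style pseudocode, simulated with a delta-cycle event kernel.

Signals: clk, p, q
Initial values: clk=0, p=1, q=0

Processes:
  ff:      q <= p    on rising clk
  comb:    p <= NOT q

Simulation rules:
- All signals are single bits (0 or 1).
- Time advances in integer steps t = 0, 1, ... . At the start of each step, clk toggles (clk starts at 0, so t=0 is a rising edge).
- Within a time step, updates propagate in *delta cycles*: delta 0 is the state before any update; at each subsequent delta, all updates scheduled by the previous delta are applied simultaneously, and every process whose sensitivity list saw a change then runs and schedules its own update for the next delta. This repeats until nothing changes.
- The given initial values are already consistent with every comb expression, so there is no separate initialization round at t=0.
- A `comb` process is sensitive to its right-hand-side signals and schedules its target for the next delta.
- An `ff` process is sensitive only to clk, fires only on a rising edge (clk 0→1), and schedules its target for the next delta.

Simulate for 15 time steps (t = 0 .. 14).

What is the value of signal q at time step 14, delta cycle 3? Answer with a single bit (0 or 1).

0

t=0 Δ0: q=0 p=1 clk=0
  Δ1: clk:0→1
  Δ2: q:0→1
  Δ3: p:1→0
  (3Δ to stable)
t=1 Δ0: q=1 p=0 clk=1
  Δ1: clk:1→0
  (1Δ to stable)
t=2 Δ0: q=1 p=0 clk=0
  Δ1: clk:0→1
  Δ2: q:1→0
  Δ3: p:0→1
  (3Δ to stable)
t=3 Δ0: q=0 p=1 clk=1
  Δ1: clk:1→0
  (1Δ to stable)
t=4 Δ0: q=0 p=1 clk=0
  Δ1: clk:0→1
  Δ2: q:0→1
  Δ3: p:1→0
  (3Δ to stable)
t=5 Δ0: q=1 p=0 clk=1
  Δ1: clk:1→0
  (1Δ to stable)
t=6 Δ0: q=1 p=0 clk=0
  Δ1: clk:0→1
  Δ2: q:1→0
  Δ3: p:0→1
  (3Δ to stable)
t=7 Δ0: q=0 p=1 clk=1
  Δ1: clk:1→0
  (1Δ to stable)
t=8 Δ0: q=0 p=1 clk=0
  Δ1: clk:0→1
  Δ2: q:0→1
  Δ3: p:1→0
  (3Δ to stable)
t=9 Δ0: q=1 p=0 clk=1
  Δ1: clk:1→0
  (1Δ to stable)
t=10 Δ0: q=1 p=0 clk=0
  Δ1: clk:0→1
  Δ2: q:1→0
  Δ3: p:0→1
  (3Δ to stable)
t=11 Δ0: q=0 p=1 clk=1
  Δ1: clk:1→0
  (1Δ to stable)
t=12 Δ0: q=0 p=1 clk=0
  Δ1: clk:0→1
  Δ2: q:0→1
  Δ3: p:1→0
  (3Δ to stable)
t=13 Δ0: q=1 p=0 clk=1
  Δ1: clk:1→0
  (1Δ to stable)
t=14 Δ0: q=1 p=0 clk=0
  Δ1: clk:0→1
  Δ2: q:1→0
  Δ3: p:0→1
  (3Δ to stable)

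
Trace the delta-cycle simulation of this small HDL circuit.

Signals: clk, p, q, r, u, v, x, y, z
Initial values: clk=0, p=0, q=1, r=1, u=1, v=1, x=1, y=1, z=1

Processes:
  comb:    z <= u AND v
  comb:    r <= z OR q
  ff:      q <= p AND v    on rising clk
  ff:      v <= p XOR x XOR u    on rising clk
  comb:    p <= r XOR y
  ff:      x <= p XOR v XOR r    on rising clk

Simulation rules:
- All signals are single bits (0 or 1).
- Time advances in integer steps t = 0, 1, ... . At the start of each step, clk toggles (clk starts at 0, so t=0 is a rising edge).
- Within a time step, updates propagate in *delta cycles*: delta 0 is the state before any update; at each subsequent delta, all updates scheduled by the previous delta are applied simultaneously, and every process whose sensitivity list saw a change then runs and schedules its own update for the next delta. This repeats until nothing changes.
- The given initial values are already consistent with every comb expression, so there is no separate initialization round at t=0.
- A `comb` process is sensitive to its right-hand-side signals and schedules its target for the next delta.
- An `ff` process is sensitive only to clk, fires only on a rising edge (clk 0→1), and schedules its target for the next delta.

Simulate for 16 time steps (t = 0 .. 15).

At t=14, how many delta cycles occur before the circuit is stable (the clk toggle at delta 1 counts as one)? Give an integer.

t0.Δ0 p=0 r=1 x=1 u=1 clk=0 y=1 v=1 z=1 q=1
t0.Δ1 p=0 r=1 x=1 u=1 clk=1 y=1 v=1 z=1 q=1
t0.Δ2 p=0 r=1 x=0 u=1 clk=1 y=1 v=0 z=1 q=0
t0.Δ3 p=0 r=1 x=0 u=1 clk=1 y=1 v=0 z=0 q=0
t0.Δ4 p=0 r=0 x=0 u=1 clk=1 y=1 v=0 z=0 q=0
t0.Δ5 p=1 r=0 x=0 u=1 clk=1 y=1 v=0 z=0 q=0
t1.Δ0 p=1 r=0 x=0 u=1 clk=1 y=1 v=0 z=0 q=0
t1.Δ1 p=1 r=0 x=0 u=1 clk=0 y=1 v=0 z=0 q=0
t2.Δ0 p=1 r=0 x=0 u=1 clk=0 y=1 v=0 z=0 q=0
t2.Δ1 p=1 r=0 x=0 u=1 clk=1 y=1 v=0 z=0 q=0
t2.Δ2 p=1 r=0 x=1 u=1 clk=1 y=1 v=0 z=0 q=0
t3.Δ0 p=1 r=0 x=1 u=1 clk=1 y=1 v=0 z=0 q=0
t3.Δ1 p=1 r=0 x=1 u=1 clk=0 y=1 v=0 z=0 q=0
t4.Δ0 p=1 r=0 x=1 u=1 clk=0 y=1 v=0 z=0 q=0
t4.Δ1 p=1 r=0 x=1 u=1 clk=1 y=1 v=0 z=0 q=0
t4.Δ2 p=1 r=0 x=1 u=1 clk=1 y=1 v=1 z=0 q=0
t4.Δ3 p=1 r=0 x=1 u=1 clk=1 y=1 v=1 z=1 q=0
t4.Δ4 p=1 r=1 x=1 u=1 clk=1 y=1 v=1 z=1 q=0
t4.Δ5 p=0 r=1 x=1 u=1 clk=1 y=1 v=1 z=1 q=0
t5.Δ0 p=0 r=1 x=1 u=1 clk=1 y=1 v=1 z=1 q=0
t5.Δ1 p=0 r=1 x=1 u=1 clk=0 y=1 v=1 z=1 q=0
t6.Δ0 p=0 r=1 x=1 u=1 clk=0 y=1 v=1 z=1 q=0
t6.Δ1 p=0 r=1 x=1 u=1 clk=1 y=1 v=1 z=1 q=0
t6.Δ2 p=0 r=1 x=0 u=1 clk=1 y=1 v=0 z=1 q=0
t6.Δ3 p=0 r=1 x=0 u=1 clk=1 y=1 v=0 z=0 q=0
t6.Δ4 p=0 r=0 x=0 u=1 clk=1 y=1 v=0 z=0 q=0
t6.Δ5 p=1 r=0 x=0 u=1 clk=1 y=1 v=0 z=0 q=0
t7.Δ0 p=1 r=0 x=0 u=1 clk=1 y=1 v=0 z=0 q=0
t7.Δ1 p=1 r=0 x=0 u=1 clk=0 y=1 v=0 z=0 q=0
t8.Δ0 p=1 r=0 x=0 u=1 clk=0 y=1 v=0 z=0 q=0
t8.Δ1 p=1 r=0 x=0 u=1 clk=1 y=1 v=0 z=0 q=0
t8.Δ2 p=1 r=0 x=1 u=1 clk=1 y=1 v=0 z=0 q=0
t9.Δ0 p=1 r=0 x=1 u=1 clk=1 y=1 v=0 z=0 q=0
t9.Δ1 p=1 r=0 x=1 u=1 clk=0 y=1 v=0 z=0 q=0
t10.Δ0 p=1 r=0 x=1 u=1 clk=0 y=1 v=0 z=0 q=0
t10.Δ1 p=1 r=0 x=1 u=1 clk=1 y=1 v=0 z=0 q=0
t10.Δ2 p=1 r=0 x=1 u=1 clk=1 y=1 v=1 z=0 q=0
t10.Δ3 p=1 r=0 x=1 u=1 clk=1 y=1 v=1 z=1 q=0
t10.Δ4 p=1 r=1 x=1 u=1 clk=1 y=1 v=1 z=1 q=0
t10.Δ5 p=0 r=1 x=1 u=1 clk=1 y=1 v=1 z=1 q=0
t11.Δ0 p=0 r=1 x=1 u=1 clk=1 y=1 v=1 z=1 q=0
t11.Δ1 p=0 r=1 x=1 u=1 clk=0 y=1 v=1 z=1 q=0
t12.Δ0 p=0 r=1 x=1 u=1 clk=0 y=1 v=1 z=1 q=0
t12.Δ1 p=0 r=1 x=1 u=1 clk=1 y=1 v=1 z=1 q=0
t12.Δ2 p=0 r=1 x=0 u=1 clk=1 y=1 v=0 z=1 q=0
t12.Δ3 p=0 r=1 x=0 u=1 clk=1 y=1 v=0 z=0 q=0
t12.Δ4 p=0 r=0 x=0 u=1 clk=1 y=1 v=0 z=0 q=0
t12.Δ5 p=1 r=0 x=0 u=1 clk=1 y=1 v=0 z=0 q=0
t13.Δ0 p=1 r=0 x=0 u=1 clk=1 y=1 v=0 z=0 q=0
t13.Δ1 p=1 r=0 x=0 u=1 clk=0 y=1 v=0 z=0 q=0
t14.Δ0 p=1 r=0 x=0 u=1 clk=0 y=1 v=0 z=0 q=0
t14.Δ1 p=1 r=0 x=0 u=1 clk=1 y=1 v=0 z=0 q=0
t14.Δ2 p=1 r=0 x=1 u=1 clk=1 y=1 v=0 z=0 q=0
t15.Δ0 p=1 r=0 x=1 u=1 clk=1 y=1 v=0 z=0 q=0
t15.Δ1 p=1 r=0 x=1 u=1 clk=0 y=1 v=0 z=0 q=0

2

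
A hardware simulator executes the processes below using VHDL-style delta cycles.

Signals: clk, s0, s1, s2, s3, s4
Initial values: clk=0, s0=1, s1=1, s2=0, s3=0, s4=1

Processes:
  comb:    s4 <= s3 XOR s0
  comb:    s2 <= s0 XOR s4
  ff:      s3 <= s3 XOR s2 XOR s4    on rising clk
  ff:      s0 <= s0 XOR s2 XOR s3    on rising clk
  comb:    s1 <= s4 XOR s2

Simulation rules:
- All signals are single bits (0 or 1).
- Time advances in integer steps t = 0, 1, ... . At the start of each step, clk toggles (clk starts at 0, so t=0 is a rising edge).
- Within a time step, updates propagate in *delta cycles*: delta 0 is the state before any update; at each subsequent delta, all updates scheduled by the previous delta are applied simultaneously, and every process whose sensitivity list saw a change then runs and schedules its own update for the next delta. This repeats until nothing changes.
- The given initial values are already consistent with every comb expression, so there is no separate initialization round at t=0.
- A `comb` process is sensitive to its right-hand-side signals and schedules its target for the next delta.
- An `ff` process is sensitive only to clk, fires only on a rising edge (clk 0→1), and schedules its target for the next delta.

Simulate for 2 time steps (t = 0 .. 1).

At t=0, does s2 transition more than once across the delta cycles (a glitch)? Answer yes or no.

no

[bits: s0,s2,clk,s3,s1,s4]
t=0: Δ0=100011 Δ1=101011 Δ2=101111 Δ3=101110 Δ4=111100 Δ5=111110 | 5Δ
t=1: Δ0=111110 Δ1=110110 | 1Δ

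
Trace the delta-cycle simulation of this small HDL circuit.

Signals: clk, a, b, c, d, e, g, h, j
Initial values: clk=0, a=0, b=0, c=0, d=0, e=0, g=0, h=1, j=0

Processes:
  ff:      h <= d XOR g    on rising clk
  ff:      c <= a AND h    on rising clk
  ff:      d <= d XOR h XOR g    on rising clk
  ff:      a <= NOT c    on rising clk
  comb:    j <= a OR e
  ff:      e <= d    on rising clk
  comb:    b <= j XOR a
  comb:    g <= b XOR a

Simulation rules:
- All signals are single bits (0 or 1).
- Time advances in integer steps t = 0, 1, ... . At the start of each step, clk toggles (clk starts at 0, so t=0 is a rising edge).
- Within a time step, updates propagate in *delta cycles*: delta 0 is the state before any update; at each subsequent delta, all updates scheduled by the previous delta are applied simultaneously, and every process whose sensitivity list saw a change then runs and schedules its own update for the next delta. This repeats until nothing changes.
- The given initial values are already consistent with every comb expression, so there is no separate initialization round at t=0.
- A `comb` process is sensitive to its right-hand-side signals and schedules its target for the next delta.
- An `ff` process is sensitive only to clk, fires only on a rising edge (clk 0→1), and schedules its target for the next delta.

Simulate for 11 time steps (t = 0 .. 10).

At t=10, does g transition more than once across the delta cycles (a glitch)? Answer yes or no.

t0.Δ0 g=0 j=0 b=0 e=0 d=0 h=1 c=0 clk=0 a=0
t0.Δ1 g=0 j=0 b=0 e=0 d=0 h=1 c=0 clk=1 a=0
t0.Δ2 g=0 j=0 b=0 e=0 d=1 h=0 c=0 clk=1 a=1
t0.Δ3 g=1 j=1 b=1 e=0 d=1 h=0 c=0 clk=1 a=1
t0.Δ4 g=0 j=1 b=0 e=0 d=1 h=0 c=0 clk=1 a=1
t0.Δ5 g=1 j=1 b=0 e=0 d=1 h=0 c=0 clk=1 a=1
t1.Δ0 g=1 j=1 b=0 e=0 d=1 h=0 c=0 clk=1 a=1
t1.Δ1 g=1 j=1 b=0 e=0 d=1 h=0 c=0 clk=0 a=1
t2.Δ0 g=1 j=1 b=0 e=0 d=1 h=0 c=0 clk=0 a=1
t2.Δ1 g=1 j=1 b=0 e=0 d=1 h=0 c=0 clk=1 a=1
t2.Δ2 g=1 j=1 b=0 e=1 d=0 h=0 c=0 clk=1 a=1
t3.Δ0 g=1 j=1 b=0 e=1 d=0 h=0 c=0 clk=1 a=1
t3.Δ1 g=1 j=1 b=0 e=1 d=0 h=0 c=0 clk=0 a=1
t4.Δ0 g=1 j=1 b=0 e=1 d=0 h=0 c=0 clk=0 a=1
t4.Δ1 g=1 j=1 b=0 e=1 d=0 h=0 c=0 clk=1 a=1
t4.Δ2 g=1 j=1 b=0 e=0 d=1 h=1 c=0 clk=1 a=1
t5.Δ0 g=1 j=1 b=0 e=0 d=1 h=1 c=0 clk=1 a=1
t5.Δ1 g=1 j=1 b=0 e=0 d=1 h=1 c=0 clk=0 a=1
t6.Δ0 g=1 j=1 b=0 e=0 d=1 h=1 c=0 clk=0 a=1
t6.Δ1 g=1 j=1 b=0 e=0 d=1 h=1 c=0 clk=1 a=1
t6.Δ2 g=1 j=1 b=0 e=1 d=1 h=0 c=1 clk=1 a=1
t7.Δ0 g=1 j=1 b=0 e=1 d=1 h=0 c=1 clk=1 a=1
t7.Δ1 g=1 j=1 b=0 e=1 d=1 h=0 c=1 clk=0 a=1
t8.Δ0 g=1 j=1 b=0 e=1 d=1 h=0 c=1 clk=0 a=1
t8.Δ1 g=1 j=1 b=0 e=1 d=1 h=0 c=1 clk=1 a=1
t8.Δ2 g=1 j=1 b=0 e=1 d=0 h=0 c=0 clk=1 a=0
t8.Δ3 g=0 j=1 b=1 e=1 d=0 h=0 c=0 clk=1 a=0
t8.Δ4 g=1 j=1 b=1 e=1 d=0 h=0 c=0 clk=1 a=0
t9.Δ0 g=1 j=1 b=1 e=1 d=0 h=0 c=0 clk=1 a=0
t9.Δ1 g=1 j=1 b=1 e=1 d=0 h=0 c=0 clk=0 a=0
t10.Δ0 g=1 j=1 b=1 e=1 d=0 h=0 c=0 clk=0 a=0
t10.Δ1 g=1 j=1 b=1 e=1 d=0 h=0 c=0 clk=1 a=0
t10.Δ2 g=1 j=1 b=1 e=0 d=1 h=1 c=0 clk=1 a=1
t10.Δ3 g=0 j=1 b=0 e=0 d=1 h=1 c=0 clk=1 a=1
t10.Δ4 g=1 j=1 b=0 e=0 d=1 h=1 c=0 clk=1 a=1

yes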